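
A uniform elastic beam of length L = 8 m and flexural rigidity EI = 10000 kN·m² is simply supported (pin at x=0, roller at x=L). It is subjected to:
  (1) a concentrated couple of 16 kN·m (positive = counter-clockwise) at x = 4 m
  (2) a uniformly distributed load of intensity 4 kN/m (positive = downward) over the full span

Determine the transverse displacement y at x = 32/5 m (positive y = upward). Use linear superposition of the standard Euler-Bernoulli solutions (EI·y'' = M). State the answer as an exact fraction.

Load 1 — applied couple M₀=16 kN·m at a=4 m (b=L-a=4):
  y_1 = (M₀x³/(6L)-M₀(x-a)²/2+C₁x)/EI  [x>a] with C₁=M₀(3b²-L²)/(6L)=-16/3 = (16·(32/5)³/(6·8)-16·((32/5)-4)²/2+(-16/3)·(32/5))/10000 = 56/78125 m
Load 2 — uniform load w=4 kN/m over full span:
  y_2 = -wx(L³-2Lx²+x³)/(24EI) = -4·(32/5)·(8³-2·8·(32/5)²+(32/5)³)/(24·10000) = -14848/1171875 m
Superposition: y = Σ y_i = -14008/1171875 m ≈ -0.011953 m

y(32/5) = -14008/1171875 m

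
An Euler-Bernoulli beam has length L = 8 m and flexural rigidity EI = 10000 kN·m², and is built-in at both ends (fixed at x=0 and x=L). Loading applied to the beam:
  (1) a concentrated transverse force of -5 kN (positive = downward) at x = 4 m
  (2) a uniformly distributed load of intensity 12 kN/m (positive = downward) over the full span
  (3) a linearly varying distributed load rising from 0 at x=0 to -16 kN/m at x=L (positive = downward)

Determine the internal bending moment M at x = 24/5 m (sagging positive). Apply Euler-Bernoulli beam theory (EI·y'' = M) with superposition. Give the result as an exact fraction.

Load 1 — point force P=-5 kN at a=4 m (b=L-a=4):
  M_1 = Pa²(a+3b)(L-x)/L³ - Pa²b/L²  [x>a] = (-5)·4²·(4+3·4)·(8-(24/5))/8³ - (-5)·4²·4/8² = -3 kN·m
Load 2 — uniform load w=12 kN/m over full span:
  M_2 = wLx/2 - wL²/12 - wx²/2 = 12·8·(24/5)/2 - 12·8²/12 - 12·(24/5)²/2 = 704/25 kN·m
Load 3 — triangular load w₀=-16 kN/m (0→w₀ over full span):
  M_3 = 3w₀Lx/20 - w₀L²/30 - w₀x³/(6L) = 3·(-16)·8·(24/5)/20 - (-16)·8²/30 - (-16)·(24/5)³/(6·8) = -7936/375 kN·m
Superposition: M = Σ M_i = 1499/375 kN·m ≈ 3.997333 kN·m

M(24/5) = 1499/375 kN·m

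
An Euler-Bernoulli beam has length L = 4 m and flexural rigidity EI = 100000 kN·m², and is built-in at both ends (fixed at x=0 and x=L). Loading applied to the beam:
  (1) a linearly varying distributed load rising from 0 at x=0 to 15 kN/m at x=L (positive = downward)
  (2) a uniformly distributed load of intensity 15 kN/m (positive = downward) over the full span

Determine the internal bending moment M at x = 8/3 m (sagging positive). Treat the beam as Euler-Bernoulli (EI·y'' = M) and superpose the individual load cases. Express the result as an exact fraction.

Load 1 — triangular load w₀=15 kN/m (0→w₀ over full span):
  M_1 = 3w₀Lx/20 - w₀L²/30 - w₀x³/(6L) = 3·15·4·(8/3)/20 - 15·4²/30 - 15·(8/3)³/(6·4) = 112/27 kN·m
Load 2 — uniform load w=15 kN/m over full span:
  M_2 = wLx/2 - wL²/12 - wx²/2 = 15·4·(8/3)/2 - 15·4²/12 - 15·(8/3)²/2 = 20/3 kN·m
Superposition: M = Σ M_i = 292/27 kN·m ≈ 10.814815 kN·m

M(8/3) = 292/27 kN·m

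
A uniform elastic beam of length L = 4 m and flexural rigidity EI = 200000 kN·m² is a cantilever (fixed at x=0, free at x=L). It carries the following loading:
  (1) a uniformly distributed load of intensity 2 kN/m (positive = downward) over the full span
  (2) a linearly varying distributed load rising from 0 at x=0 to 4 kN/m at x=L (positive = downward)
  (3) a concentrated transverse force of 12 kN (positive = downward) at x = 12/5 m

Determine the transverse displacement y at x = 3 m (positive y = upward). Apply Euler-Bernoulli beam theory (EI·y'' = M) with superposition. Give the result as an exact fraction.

y(3) = -180807/200000000 m

Load 1 — uniform load w=2 kN/m over full span:
  y_1 = -wx²(x²-4Lx+6L²)/(24EI) = -2·3²·(3²-4·4·3+6·4²)/(24·200000) = -171/800000 m
Load 2 — triangular load w₀=4 kN/m (0→w₀ over full span):
  y_2 = (w₀Lx³/12-w₀L²x²/6-w₀x⁵/(120L))/EI = (4·4·3³/12-4·4²·3²/6-4·3⁵/(120·4))/200000 = -2481/8000000 m
Load 3 — point force P=12 kN at a=12/5 m (b=L-a=8/5):
  y_3 = -Pa²(3x-a)/(6EI)  [x>a] = -12·(12/5)²·(3·3-(12/5))/(6·200000) = -297/781250 m
Superposition: y = Σ y_i = -180807/200000000 m ≈ -0.000904 m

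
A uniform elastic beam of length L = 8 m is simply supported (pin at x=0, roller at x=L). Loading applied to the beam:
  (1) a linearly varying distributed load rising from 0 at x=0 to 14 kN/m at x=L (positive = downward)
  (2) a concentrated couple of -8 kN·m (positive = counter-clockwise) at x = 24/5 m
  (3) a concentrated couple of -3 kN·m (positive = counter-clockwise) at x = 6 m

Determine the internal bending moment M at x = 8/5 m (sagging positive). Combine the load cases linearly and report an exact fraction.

M(8/5) = 3309/125 kN·m

Load 1 — triangular load w₀=14 kN/m (0→w₀ over full span):
  M_1 = w₀Lx/6 - w₀x³/(6L) = 14·8·(8/5)/6 - 14·(8/5)³/(6·8) = 3584/125 kN·m
Load 2 — applied couple M₀=-8 kN·m at a=24/5 m (b=L-a=16/5):
  M_2 = M₀x/L  [x≤a] = (-8)·(8/5)/8 = -8/5 kN·m
Load 3 — applied couple M₀=-3 kN·m at a=6 m (b=L-a=2):
  M_3 = M₀x/L  [x≤a] = (-3)·(8/5)/8 = -3/5 kN·m
Superposition: M = Σ M_i = 3309/125 kN·m ≈ 26.472000 kN·m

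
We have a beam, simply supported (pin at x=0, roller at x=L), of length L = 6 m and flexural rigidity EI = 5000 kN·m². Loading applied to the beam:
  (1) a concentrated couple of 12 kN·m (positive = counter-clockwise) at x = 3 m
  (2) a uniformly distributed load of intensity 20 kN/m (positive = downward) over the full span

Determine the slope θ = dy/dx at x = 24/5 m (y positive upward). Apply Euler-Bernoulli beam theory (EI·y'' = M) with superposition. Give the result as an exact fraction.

Load 1 — applied couple M₀=12 kN·m at a=3 m (b=L-a=3):
  θ_1 = (M₀x²/(2L)-M₀(x-a)+C₁)/EI  [x>a] with C₁=M₀(3b²-L²)/(6L)=-3 = (12·(24/5)²/(2·6)-12·((24/5)-3)+(-3))/5000 = -39/125000 rad
Load 2 — uniform load w=20 kN/m over full span:
  θ_2 = -w(L³-6Lx²+4x³)/(24EI) = -20·(6³-6·6·(24/5)²+4·(24/5)³)/(24·5000) = 891/31250 rad
Superposition: θ = Σ θ_i = 141/5000 rad ≈ 0.028200 rad

θ(24/5) = 141/5000 rad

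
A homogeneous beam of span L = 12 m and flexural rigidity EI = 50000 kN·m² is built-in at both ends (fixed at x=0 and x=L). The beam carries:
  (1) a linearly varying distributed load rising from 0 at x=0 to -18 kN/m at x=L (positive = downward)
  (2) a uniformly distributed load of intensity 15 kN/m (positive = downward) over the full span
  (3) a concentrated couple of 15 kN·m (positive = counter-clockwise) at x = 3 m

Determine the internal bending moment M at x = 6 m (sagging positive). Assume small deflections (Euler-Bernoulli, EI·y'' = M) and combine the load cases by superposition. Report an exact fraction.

Load 1 — triangular load w₀=-18 kN/m (0→w₀ over full span):
  M_1 = 3w₀Lx/20 - w₀L²/30 - w₀x³/(6L) = 3·(-18)·12·6/20 - (-18)·12²/30 - (-18)·6³/(6·12) = -54 kN·m
Load 2 — uniform load w=15 kN/m over full span:
  M_2 = wLx/2 - wL²/12 - wx²/2 = 15·12·6/2 - 15·12²/12 - 15·6²/2 = 90 kN·m
Load 3 — applied couple M₀=15 kN·m at a=3 m (b=L-a=9):
  M_3 = R_Ax - M_A - M₀  [x>a] with R_A=45/32, M_A=-45/16 = (45/32)·6 - (-45/16) - 15 = -15/4 kN·m
Superposition: M = Σ M_i = 129/4 kN·m ≈ 32.250000 kN·m

M(6) = 129/4 kN·m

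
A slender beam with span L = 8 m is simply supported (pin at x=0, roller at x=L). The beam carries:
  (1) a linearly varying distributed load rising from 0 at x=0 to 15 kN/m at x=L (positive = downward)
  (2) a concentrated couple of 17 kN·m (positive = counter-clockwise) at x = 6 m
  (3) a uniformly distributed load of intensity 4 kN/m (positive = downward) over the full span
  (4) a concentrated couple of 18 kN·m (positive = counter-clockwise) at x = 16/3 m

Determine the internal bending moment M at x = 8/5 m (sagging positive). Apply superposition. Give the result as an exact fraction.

M(8/5) = 291/5 kN·m

Load 1 — triangular load w₀=15 kN/m (0→w₀ over full span):
  M_1 = w₀Lx/6 - w₀x³/(6L) = 15·8·(8/5)/6 - 15·(8/5)³/(6·8) = 768/25 kN·m
Load 2 — applied couple M₀=17 kN·m at a=6 m (b=L-a=2):
  M_2 = M₀x/L  [x≤a] = 17·(8/5)/8 = 17/5 kN·m
Load 3 — uniform load w=4 kN/m over full span:
  M_3 = wx(L-x)/2 = 4·(8/5)·(8-(8/5))/2 = 512/25 kN·m
Load 4 — applied couple M₀=18 kN·m at a=16/3 m (b=L-a=8/3):
  M_4 = M₀x/L  [x≤a] = 18·(8/5)/8 = 18/5 kN·m
Superposition: M = Σ M_i = 291/5 kN·m ≈ 58.200000 kN·m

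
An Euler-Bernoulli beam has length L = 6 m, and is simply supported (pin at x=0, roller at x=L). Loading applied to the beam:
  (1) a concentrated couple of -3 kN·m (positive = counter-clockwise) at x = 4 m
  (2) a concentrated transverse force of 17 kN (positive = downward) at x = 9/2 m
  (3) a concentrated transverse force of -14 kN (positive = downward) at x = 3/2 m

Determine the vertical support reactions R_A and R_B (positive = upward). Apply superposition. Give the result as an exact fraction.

R_A = -27/4 kN, R_B = 39/4 kN

Load 1 — applied couple M₀=-3 kN·m at a=4 m (b=L-a=2):
  R_A = M₀/L = (-3)/6 = -1/2 kN
  R_B = -M₀/L = -(-3)/6 = 1/2 kN
Load 2 — point force P=17 kN at a=9/2 m (b=L-a=3/2):
  R_A = Pb/L = 17·(3/2)/6 = 17/4 kN
  R_B = Pa/L = 17·(9/2)/6 = 51/4 kN
Load 3 — point force P=-14 kN at a=3/2 m (b=L-a=9/2):
  R_A = Pb/L = (-14)·(9/2)/6 = -21/2 kN
  R_B = Pa/L = (-14)·(3/2)/6 = -7/2 kN
Superposition: R_A = -27/4 kN, R_B = 39/4 kN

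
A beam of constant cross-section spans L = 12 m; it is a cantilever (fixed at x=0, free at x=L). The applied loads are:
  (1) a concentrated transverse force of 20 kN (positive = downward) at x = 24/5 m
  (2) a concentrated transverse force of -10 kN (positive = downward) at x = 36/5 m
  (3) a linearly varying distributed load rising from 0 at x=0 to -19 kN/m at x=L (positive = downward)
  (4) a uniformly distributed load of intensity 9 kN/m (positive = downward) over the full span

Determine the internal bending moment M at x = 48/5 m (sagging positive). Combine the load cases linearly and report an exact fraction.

M(48/5) = 3144/125 kN·m

Load 1 — point force P=20 kN at a=24/5 m (b=L-a=36/5):
  M_1 = 0  [x>a] = 0 kN·m
Load 2 — point force P=-10 kN at a=36/5 m (b=L-a=24/5):
  M_2 = 0  [x>a] = 0 kN·m
Load 3 — triangular load w₀=-19 kN/m (0→w₀ over full span):
  M_3 = w₀Lx/2 - w₀L²/3 - w₀x³/(6L) = (-19)·12·(48/5)/2 - (-19)·12²/3 - (-19)·(48/5)³/(6·12) = 6384/125 kN·m
Load 4 — uniform load w=9 kN/m over full span:
  M_4 = -w(L-x)²/2 = -9·(12-(48/5))²/2 = -648/25 kN·m
Superposition: M = Σ M_i = 3144/125 kN·m ≈ 25.152000 kN·m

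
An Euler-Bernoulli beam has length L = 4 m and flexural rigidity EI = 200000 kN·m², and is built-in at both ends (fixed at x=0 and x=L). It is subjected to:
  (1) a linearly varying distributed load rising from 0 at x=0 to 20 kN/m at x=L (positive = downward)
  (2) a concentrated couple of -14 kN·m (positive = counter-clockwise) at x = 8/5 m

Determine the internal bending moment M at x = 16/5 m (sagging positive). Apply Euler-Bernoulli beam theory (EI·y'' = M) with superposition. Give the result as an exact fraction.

M(16/5) = -8/375 kN·m

Load 1 — triangular load w₀=20 kN/m (0→w₀ over full span):
  M_1 = 3w₀Lx/20 - w₀L²/30 - w₀x³/(6L) = 3·20·4·(16/5)/20 - 20·4²/30 - 20·(16/5)³/(6·4) = 32/75 kN·m
Load 2 — applied couple M₀=-14 kN·m at a=8/5 m (b=L-a=12/5):
  M_2 = R_Ax - M_A - M₀  [x>a] with R_A=-126/25, M_A=-42/25 = (-126/25)·(16/5) - (-42/25) - (-14) = -56/125 kN·m
Superposition: M = Σ M_i = -8/375 kN·m ≈ -0.021333 kN·m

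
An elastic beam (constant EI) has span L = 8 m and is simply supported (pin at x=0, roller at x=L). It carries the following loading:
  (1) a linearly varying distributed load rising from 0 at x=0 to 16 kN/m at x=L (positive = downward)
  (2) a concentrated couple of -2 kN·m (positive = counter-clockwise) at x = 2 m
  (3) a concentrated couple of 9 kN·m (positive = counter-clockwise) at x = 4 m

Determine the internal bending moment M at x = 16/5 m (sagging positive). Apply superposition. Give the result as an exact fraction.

M(16/5) = 7768/125 kN·m

Load 1 — triangular load w₀=16 kN/m (0→w₀ over full span):
  M_1 = w₀Lx/6 - w₀x³/(6L) = 16·8·(16/5)/6 - 16·(16/5)³/(6·8) = 7168/125 kN·m
Load 2 — applied couple M₀=-2 kN·m at a=2 m (b=L-a=6):
  M_2 = M₀x/L - M₀  [x>a] = (-2)·(16/5)/8 - (-2) = 6/5 kN·m
Load 3 — applied couple M₀=9 kN·m at a=4 m (b=L-a=4):
  M_3 = M₀x/L  [x≤a] = 9·(16/5)/8 = 18/5 kN·m
Superposition: M = Σ M_i = 7768/125 kN·m ≈ 62.144000 kN·m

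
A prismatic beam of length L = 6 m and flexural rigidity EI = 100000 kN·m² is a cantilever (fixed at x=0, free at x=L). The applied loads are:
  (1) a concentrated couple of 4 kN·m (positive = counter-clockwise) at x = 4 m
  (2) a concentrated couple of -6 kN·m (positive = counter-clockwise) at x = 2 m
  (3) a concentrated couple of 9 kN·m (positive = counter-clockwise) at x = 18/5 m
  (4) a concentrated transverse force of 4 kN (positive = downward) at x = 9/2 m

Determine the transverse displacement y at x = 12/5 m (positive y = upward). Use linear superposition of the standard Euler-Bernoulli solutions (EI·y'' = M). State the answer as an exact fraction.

Load 1 — applied couple M₀=4 kN·m at a=4 m (b=L-a=2):
  y_1 = M₀x²/(2EI)  [x≤a] = 4·(12/5)²/(2·100000) = 9/78125 m
Load 2 — applied couple M₀=-6 kN·m at a=2 m (b=L-a=4):
  y_2 = M₀a(2x-a)/(2EI)  [x>a] = (-6)·2·(2·(12/5)-2)/(2·100000) = -21/125000 m
Load 3 — applied couple M₀=9 kN·m at a=18/5 m (b=L-a=12/5):
  y_3 = M₀x²/(2EI)  [x≤a] = 9·(12/5)²/(2·100000) = 81/312500 m
Load 4 — point force P=4 kN at a=9/2 m (b=L-a=3/2):
  y_4 = -Px²(3a-x)/(6EI)  [x≤a] = -4·(12/5)²·(3·(9/2)-(12/5))/(6·100000) = -333/781250 m
Superposition: y = Σ y_i = -687/3125000 m ≈ -0.000220 m

y(12/5) = -687/3125000 m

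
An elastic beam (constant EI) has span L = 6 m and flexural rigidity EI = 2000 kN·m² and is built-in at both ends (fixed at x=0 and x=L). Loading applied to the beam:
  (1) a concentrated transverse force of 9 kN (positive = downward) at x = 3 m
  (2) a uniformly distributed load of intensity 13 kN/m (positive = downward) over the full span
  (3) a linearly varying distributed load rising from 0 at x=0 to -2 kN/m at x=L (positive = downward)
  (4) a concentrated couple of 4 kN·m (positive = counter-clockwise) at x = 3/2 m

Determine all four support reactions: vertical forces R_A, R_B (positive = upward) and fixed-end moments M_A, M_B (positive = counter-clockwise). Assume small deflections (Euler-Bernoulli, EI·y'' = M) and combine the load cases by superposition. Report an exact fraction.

Load 1 — point force P=9 kN at a=3 m (b=L-a=3):
  R_A = Pb²(3a+b)/L³ = 9·3²·(3·3+3)/6³ = 9/2 kN
  M_A = Pab²/L² = 9·3·3²/6² = 27/4 kN·m
  R_B = Pa²(a+3b)/L³ = 9·3²·(3+3·3)/6³ = 9/2 kN
  M_B = -Pa²b/L² = -9·3²·3/6² = -27/4 kN·m
Load 2 — uniform load w=13 kN/m over full span:
  R_A = wL/2 = 13·6/2 = 39 kN
  M_A = wL²/12 = 13·6²/12 = 39 kN·m
  R_B = wL/2 = 13·6/2 = 39 kN
  M_B = -wL²/12 = -13·6²/12 = -39 kN·m
Load 3 — triangular load w₀=-2 kN/m (0→w₀ over full span):
  R_A = 3w₀L/20 = 3·(-2)·6/20 = -9/5 kN
  M_A = w₀L²/30 = (-2)·6²/30 = -12/5 kN·m
  R_B = 7w₀L/20 = 7·(-2)·6/20 = -21/5 kN
  M_B = -w₀L²/20 = -(-2)·6²/20 = 18/5 kN·m
Load 4 — applied couple M₀=4 kN·m at a=3/2 m (b=L-a=9/2):
  R_A = 6M₀ab/L³ = 6·4·(3/2)·(9/2)/6³ = 3/4 kN
  M_A = M₀b(2a-b)/L² = 4·(9/2)·(2·(3/2)-(9/2))/6² = -3/4 kN·m
  R_B = -6M₀ab/L³ = -6·4·(3/2)·(9/2)/6³ = -3/4 kN
  M_B = M₀a(2b-a)/L² = 4·(3/2)·(2·(9/2)-(3/2))/6² = 5/4 kN·m
Superposition: R_A = 849/20 kN, M_A = 213/5 kN·m, R_B = 771/20 kN, M_B = -409/10 kN·m

R_A = 849/20 kN, M_A = 213/5 kN·m, R_B = 771/20 kN, M_B = -409/10 kN·m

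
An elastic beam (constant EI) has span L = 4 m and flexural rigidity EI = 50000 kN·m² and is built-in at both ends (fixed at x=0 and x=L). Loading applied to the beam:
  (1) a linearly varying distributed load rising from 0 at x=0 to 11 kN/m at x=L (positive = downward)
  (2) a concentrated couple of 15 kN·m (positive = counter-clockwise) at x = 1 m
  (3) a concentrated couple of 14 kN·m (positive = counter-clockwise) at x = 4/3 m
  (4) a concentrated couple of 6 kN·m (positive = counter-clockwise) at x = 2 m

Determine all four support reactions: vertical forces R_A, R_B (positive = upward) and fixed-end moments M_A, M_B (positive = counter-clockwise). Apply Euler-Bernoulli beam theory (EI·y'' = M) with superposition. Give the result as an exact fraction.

Load 1 — triangular load w₀=11 kN/m (0→w₀ over full span):
  R_A = 3w₀L/20 = 3·11·4/20 = 33/5 kN
  M_A = w₀L²/30 = 11·4²/30 = 88/15 kN·m
  R_B = 7w₀L/20 = 7·11·4/20 = 77/5 kN
  M_B = -w₀L²/20 = -11·4²/20 = -44/5 kN·m
Load 2 — applied couple M₀=15 kN·m at a=1 m (b=L-a=3):
  R_A = 6M₀ab/L³ = 6·15·1·3/4³ = 135/32 kN
  M_A = M₀b(2a-b)/L² = 15·3·(2·1-3)/4² = -45/16 kN·m
  R_B = -6M₀ab/L³ = -6·15·1·3/4³ = -135/32 kN
  M_B = M₀a(2b-a)/L² = 15·1·(2·3-1)/4² = 75/16 kN·m
Load 3 — applied couple M₀=14 kN·m at a=4/3 m (b=L-a=8/3):
  R_A = 6M₀ab/L³ = 6·14·(4/3)·(8/3)/4³ = 14/3 kN
  M_A = M₀b(2a-b)/L² = 14·(8/3)·(2·(4/3)-(8/3))/4² = 0 kN·m
  R_B = -6M₀ab/L³ = -6·14·(4/3)·(8/3)/4³ = -14/3 kN
  M_B = M₀a(2b-a)/L² = 14·(4/3)·(2·(8/3)-(4/3))/4² = 14/3 kN·m
Load 4 — applied couple M₀=6 kN·m at a=2 m (b=L-a=2):
  R_A = 6M₀ab/L³ = 6·6·2·2/4³ = 9/4 kN
  M_A = M₀b(2a-b)/L² = 6·2·(2·2-2)/4² = 3/2 kN·m
  R_B = -6M₀ab/L³ = -6·6·2·2/4³ = -9/4 kN
  M_B = M₀a(2b-a)/L² = 6·2·(2·2-2)/4² = 3/2 kN·m
Superposition: R_A = 8513/480 kN, M_A = 1093/240 kN·m, R_B = 2047/480 kN, M_B = 493/240 kN·m

R_A = 8513/480 kN, M_A = 1093/240 kN·m, R_B = 2047/480 kN, M_B = 493/240 kN·m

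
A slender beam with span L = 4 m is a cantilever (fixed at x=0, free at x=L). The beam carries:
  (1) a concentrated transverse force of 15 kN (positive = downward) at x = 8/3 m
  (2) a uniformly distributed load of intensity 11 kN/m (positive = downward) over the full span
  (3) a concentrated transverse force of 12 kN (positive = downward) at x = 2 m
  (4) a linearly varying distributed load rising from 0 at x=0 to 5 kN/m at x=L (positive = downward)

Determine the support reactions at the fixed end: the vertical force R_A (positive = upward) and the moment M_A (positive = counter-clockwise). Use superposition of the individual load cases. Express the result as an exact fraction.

Load 1 — point force P=15 kN at a=8/3 m (b=L-a=4/3):
  R_A = P = 15 kN
  M_A = Pa = 15·(8/3) = 40 kN·m
Load 2 — uniform load w=11 kN/m over full span:
  R_A = wL = 11·4 = 44 kN
  M_A = wL²/2 = 11·4²/2 = 88 kN·m
Load 3 — point force P=12 kN at a=2 m (b=L-a=2):
  R_A = P = 12 kN
  M_A = Pa = 12·2 = 24 kN·m
Load 4 — triangular load w₀=5 kN/m (0→w₀ over full span):
  R_A = w₀L/2 = 5·4/2 = 10 kN
  M_A = w₀L²/3 = 5·4²/3 = 80/3 kN·m
Superposition: R_A = 81 kN, M_A = 536/3 kN·m

R_A = 81 kN, M_A = 536/3 kN·m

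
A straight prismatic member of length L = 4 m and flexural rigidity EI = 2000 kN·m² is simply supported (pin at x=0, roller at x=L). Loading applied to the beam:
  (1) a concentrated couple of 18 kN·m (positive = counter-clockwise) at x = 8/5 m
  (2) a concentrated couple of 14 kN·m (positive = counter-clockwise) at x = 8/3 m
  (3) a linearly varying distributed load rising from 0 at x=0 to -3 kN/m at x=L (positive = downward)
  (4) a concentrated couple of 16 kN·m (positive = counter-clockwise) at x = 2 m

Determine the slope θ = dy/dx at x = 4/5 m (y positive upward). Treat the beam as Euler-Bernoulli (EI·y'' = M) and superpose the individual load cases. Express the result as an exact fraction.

Load 1 — applied couple M₀=18 kN·m at a=8/5 m (b=L-a=12/5):
  θ_1 = (M₀x²/(2L)+C₁)/EI  [x≤a] with C₁=M₀(3b²-L²)/(6L)=24/25 = (18·(4/5)²/(2·4)+(24/25))/2000 = 3/2500 rad
Load 2 — applied couple M₀=14 kN·m at a=8/3 m (b=L-a=4/3):
  θ_2 = (M₀x²/(2L)+C₁)/EI  [x≤a] with C₁=M₀(3b²-L²)/(6L)=-56/9 = (14·(4/5)²/(2·4)+(-56/9))/2000 = -287/112500 rad
Load 3 — triangular load w₀=-3 kN/m (0→w₀ over full span):
  θ_3 = -w₀(7L⁴-30L²x²+15x⁴)/(360LEI) = -(-3)·(7·4⁴-30·4²·(4/5)²+15·(4/5)⁴)/(360·4·2000) = 364/234375 rad
Load 4 — applied couple M₀=16 kN·m at a=2 m (b=L-a=2):
  θ_4 = (M₀x²/(2L)+C₁)/EI  [x≤a] with C₁=M₀(3b²-L²)/(6L)=-8/3 = (16·(4/5)²/(2·4)+(-8/3))/2000 = -13/18750 rad
Superposition: θ = Σ θ_i = -691/1406250 rad ≈ -0.000491 rad

θ(4/5) = -691/1406250 rad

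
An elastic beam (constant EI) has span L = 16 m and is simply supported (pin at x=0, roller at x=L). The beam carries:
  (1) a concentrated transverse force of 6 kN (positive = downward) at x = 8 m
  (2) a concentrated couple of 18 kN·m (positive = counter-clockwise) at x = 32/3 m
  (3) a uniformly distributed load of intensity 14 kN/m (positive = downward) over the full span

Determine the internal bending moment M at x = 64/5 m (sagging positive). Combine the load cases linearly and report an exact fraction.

Load 1 — point force P=6 kN at a=8 m (b=L-a=8):
  M_1 = Pa(L-x)/L  [x>a] = 6·8·(16-(64/5))/16 = 48/5 kN·m
Load 2 — applied couple M₀=18 kN·m at a=32/3 m (b=L-a=16/3):
  M_2 = M₀x/L - M₀  [x>a] = 18·(64/5)/16 - 18 = -18/5 kN·m
Load 3 — uniform load w=14 kN/m over full span:
  M_3 = wx(L-x)/2 = 14·(64/5)·(16-(64/5))/2 = 7168/25 kN·m
Superposition: M = Σ M_i = 7318/25 kN·m ≈ 292.720000 kN·m

M(64/5) = 7318/25 kN·m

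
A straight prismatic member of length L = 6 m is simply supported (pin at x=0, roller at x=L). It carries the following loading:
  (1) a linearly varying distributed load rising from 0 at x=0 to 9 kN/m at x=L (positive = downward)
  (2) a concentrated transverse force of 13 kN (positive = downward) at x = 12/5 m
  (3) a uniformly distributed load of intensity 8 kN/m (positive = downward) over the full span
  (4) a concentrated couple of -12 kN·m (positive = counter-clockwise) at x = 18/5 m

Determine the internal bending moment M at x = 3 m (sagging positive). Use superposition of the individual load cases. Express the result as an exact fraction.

M(3) = 1317/20 kN·m

Load 1 — triangular load w₀=9 kN/m (0→w₀ over full span):
  M_1 = w₀Lx/6 - w₀x³/(6L) = 9·6·3/6 - 9·3³/(6·6) = 81/4 kN·m
Load 2 — point force P=13 kN at a=12/5 m (b=L-a=18/5):
  M_2 = Pa(L-x)/L  [x>a] = 13·(12/5)·(6-3)/6 = 78/5 kN·m
Load 3 — uniform load w=8 kN/m over full span:
  M_3 = wx(L-x)/2 = 8·3·(6-3)/2 = 36 kN·m
Load 4 — applied couple M₀=-12 kN·m at a=18/5 m (b=L-a=12/5):
  M_4 = M₀x/L  [x≤a] = (-12)·3/6 = -6 kN·m
Superposition: M = Σ M_i = 1317/20 kN·m ≈ 65.850000 kN·m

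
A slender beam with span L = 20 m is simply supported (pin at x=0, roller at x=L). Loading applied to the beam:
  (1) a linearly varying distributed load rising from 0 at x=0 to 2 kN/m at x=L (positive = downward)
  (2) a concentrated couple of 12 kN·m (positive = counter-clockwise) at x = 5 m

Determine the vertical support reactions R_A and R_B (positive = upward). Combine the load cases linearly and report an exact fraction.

R_A = 109/15 kN, R_B = 191/15 kN

Load 1 — triangular load w₀=2 kN/m (0→w₀ over full span):
  R_A = w₀L/6 = 2·20/6 = 20/3 kN
  R_B = w₀L/3 = 2·20/3 = 40/3 kN
Load 2 — applied couple M₀=12 kN·m at a=5 m (b=L-a=15):
  R_A = M₀/L = 12/20 = 3/5 kN
  R_B = -M₀/L = -12/20 = -3/5 kN
Superposition: R_A = 109/15 kN, R_B = 191/15 kN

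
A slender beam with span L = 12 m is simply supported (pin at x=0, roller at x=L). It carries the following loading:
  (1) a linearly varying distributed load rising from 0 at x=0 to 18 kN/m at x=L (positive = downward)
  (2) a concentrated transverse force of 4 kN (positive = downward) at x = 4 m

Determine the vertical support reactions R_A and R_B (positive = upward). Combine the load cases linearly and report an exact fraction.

Load 1 — triangular load w₀=18 kN/m (0→w₀ over full span):
  R_A = w₀L/6 = 18·12/6 = 36 kN
  R_B = w₀L/3 = 18·12/3 = 72 kN
Load 2 — point force P=4 kN at a=4 m (b=L-a=8):
  R_A = Pb/L = 4·8/12 = 8/3 kN
  R_B = Pa/L = 4·4/12 = 4/3 kN
Superposition: R_A = 116/3 kN, R_B = 220/3 kN

R_A = 116/3 kN, R_B = 220/3 kN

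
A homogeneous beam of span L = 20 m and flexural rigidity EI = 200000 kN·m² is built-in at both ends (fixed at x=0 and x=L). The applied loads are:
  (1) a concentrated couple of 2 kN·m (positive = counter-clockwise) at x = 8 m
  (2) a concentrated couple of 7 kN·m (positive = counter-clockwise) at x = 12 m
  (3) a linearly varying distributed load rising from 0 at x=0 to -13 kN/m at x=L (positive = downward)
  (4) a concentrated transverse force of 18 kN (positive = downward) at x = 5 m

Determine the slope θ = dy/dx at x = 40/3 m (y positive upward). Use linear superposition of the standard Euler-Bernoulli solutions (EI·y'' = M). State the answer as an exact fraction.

Load 1 — applied couple M₀=2 kN·m at a=8 m (b=L-a=12):
  θ_1 = (R_Ax²/2 - M_Ax - M₀(x-a))/EI  [x>a] with R_A=18/125, M_A=6/25 = ((18/125)·(40/3)²/2 - (6/25)·(40/3) - 2·((40/3)-8))/200000 = -1/187500 rad
Load 2 — applied couple M₀=7 kN·m at a=12 m (b=L-a=8):
  θ_2 = (R_Ax²/2 - M_Ax - M₀(x-a))/EI  [x>a] with R_A=63/125, M_A=56/25 = ((63/125)·(40/3)²/2 - (56/25)·(40/3) - 7·((40/3)-12))/200000 = 7/250000 rad
Load 3 — triangular load w₀=-13 kN/m (0→w₀ over full span):
  θ_3 = -w₀(2x(L-x)(L-2x)(x+2L)+x²(L-x)²)/(120LEI) = -(-13)·(2·(40/3)·(20-(40/3))·(20-2·(40/3))·((40/3)+2·20)+(40/3)²·(20-(40/3))²)/(120·20·200000) = -91/60750 rad
Load 4 — point force P=18 kN at a=5 m (b=L-a=15):
  θ_4 = Pa²(L-x)(2bL-(3b+a)(L-x))/(2L³EI)  [x>a] = 18·5²·(20-(40/3))·(2·15·20-(3·15+5)·(20-(40/3)))/(2·20³·200000) = 1/4000 rad
Superposition: θ = Σ θ_i = -148871/121500000 rad ≈ -0.001225 rad

θ(40/3) = -148871/121500000 rad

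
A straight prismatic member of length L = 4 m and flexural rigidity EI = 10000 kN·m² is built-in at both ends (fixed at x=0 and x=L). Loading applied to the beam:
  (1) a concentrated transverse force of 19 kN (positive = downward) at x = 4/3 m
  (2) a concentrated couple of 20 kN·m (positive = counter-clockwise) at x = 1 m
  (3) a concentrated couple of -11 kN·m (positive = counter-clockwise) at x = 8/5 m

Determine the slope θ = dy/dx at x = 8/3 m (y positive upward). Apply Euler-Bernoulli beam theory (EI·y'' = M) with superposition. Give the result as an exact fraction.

Load 1 — point force P=19 kN at a=4/3 m (b=L-a=8/3):
  θ_1 = Pa²(L-x)(2bL-(3b+a)(L-x))/(2L³EI)  [x>a] = 19·(4/3)²·(4-(8/3))·(2·(8/3)·4-(3·(8/3)+(4/3))·(4-(8/3)))/(2·4³·10000) = 19/60750 rad
Load 2 — applied couple M₀=20 kN·m at a=1 m (b=L-a=3):
  θ_2 = (R_Ax²/2 - M_Ax - M₀(x-a))/EI  [x>a] with R_A=45/8, M_A=-15/4 = ((45/8)·(8/3)²/2 - (-15/4)·(8/3) - 20·((8/3)-1))/10000 = -1/3000 rad
Load 3 — applied couple M₀=-11 kN·m at a=8/5 m (b=L-a=12/5):
  θ_3 = (R_Ax²/2 - M_Ax - M₀(x-a))/EI  [x>a] with R_A=-99/25, M_A=-33/25 = ((-99/25)·(8/3)²/2 - (-33/25)·(8/3) - (-11)·((8/3)-(8/5)))/10000 = 11/93750 rad
Superposition: θ = Σ θ_i = 2939/30375000 rad ≈ 0.000097 rad

θ(8/3) = 2939/30375000 rad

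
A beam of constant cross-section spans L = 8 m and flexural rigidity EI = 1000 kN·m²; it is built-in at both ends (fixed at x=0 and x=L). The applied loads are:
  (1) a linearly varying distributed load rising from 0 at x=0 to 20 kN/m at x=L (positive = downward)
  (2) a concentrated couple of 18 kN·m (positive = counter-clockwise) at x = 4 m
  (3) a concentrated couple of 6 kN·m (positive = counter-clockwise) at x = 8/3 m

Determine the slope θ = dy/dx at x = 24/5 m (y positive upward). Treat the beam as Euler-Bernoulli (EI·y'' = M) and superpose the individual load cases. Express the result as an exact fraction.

Load 1 — triangular load w₀=20 kN/m (0→w₀ over full span):
  θ_1 = -w₀(2x(L-x)(L-2x)(x+2L)+x²(L-x)²)/(120LEI) = -20·(2·(24/5)·(8-(24/5))·(8-2·(24/5))·((24/5)+2·8)+(24/5)²·(8-(24/5))²)/(120·8·1000) = 256/15625 rad
Load 2 — applied couple M₀=18 kN·m at a=4 m (b=L-a=4):
  θ_2 = (R_Ax²/2 - M_Ax - M₀(x-a))/EI  [x>a] with R_A=27/8, M_A=9/2 = ((27/8)·(24/5)²/2 - (9/2)·(24/5) - 18·((24/5)-4))/1000 = 9/3125 rad
Load 3 — applied couple M₀=6 kN·m at a=8/3 m (b=L-a=16/3):
  θ_3 = (R_Ax²/2 - M_Ax - M₀(x-a))/EI  [x>a] with R_A=1, M_A=0 = (1·(24/5)²/2 - 0·(24/5) - 6·((24/5)-(8/3)))/1000 = -4/3125 rad
Superposition: θ = Σ θ_i = 281/15625 rad ≈ 0.017984 rad

θ(24/5) = 281/15625 rad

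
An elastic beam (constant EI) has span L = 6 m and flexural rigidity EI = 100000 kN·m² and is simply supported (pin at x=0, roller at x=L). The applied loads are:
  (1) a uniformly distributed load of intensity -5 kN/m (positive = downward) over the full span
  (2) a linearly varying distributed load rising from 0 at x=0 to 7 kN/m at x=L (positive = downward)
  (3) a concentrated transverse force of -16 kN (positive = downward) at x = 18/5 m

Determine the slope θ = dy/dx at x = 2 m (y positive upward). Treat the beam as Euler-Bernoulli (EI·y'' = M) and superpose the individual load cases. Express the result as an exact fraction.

θ(2) = 28063/112500000 rad

Load 1 — uniform load w=-5 kN/m over full span:
  θ_1 = -w(L³-6Lx²+4x³)/(24EI) = -(-5)·(6³-6·6·2²+4·2³)/(24·100000) = 13/60000 rad
Load 2 — triangular load w₀=7 kN/m (0→w₀ over full span):
  θ_2 = -w₀(7L⁴-30L²x²+15x⁴)/(360LEI) = -7·(7·6⁴-30·6²·2²+15·2⁴)/(360·6·100000) = -91/562500 rad
Load 3 — point force P=-16 kN at a=18/5 m (b=L-a=12/5):
  θ_3 = -Pb(L²-b²-3x²)/(6LEI)  [x≤a] = -(-16)·(12/5)·(6²-(12/5)²-3·2²)/(6·6·100000) = 76/390625 rad
Superposition: θ = Σ θ_i = 28063/112500000 rad ≈ 0.000249 rad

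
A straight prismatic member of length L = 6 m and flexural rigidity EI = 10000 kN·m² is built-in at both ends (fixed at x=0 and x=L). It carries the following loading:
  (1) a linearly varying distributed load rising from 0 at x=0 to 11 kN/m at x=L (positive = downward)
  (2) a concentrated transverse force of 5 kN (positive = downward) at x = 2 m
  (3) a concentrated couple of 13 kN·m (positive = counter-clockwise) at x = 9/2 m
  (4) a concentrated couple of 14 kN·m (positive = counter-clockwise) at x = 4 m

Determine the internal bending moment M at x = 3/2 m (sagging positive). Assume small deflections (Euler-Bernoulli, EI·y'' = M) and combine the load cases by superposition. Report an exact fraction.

M(3/2) = 953/720 kN·m

Load 1 — triangular load w₀=11 kN/m (0→w₀ over full span):
  M_1 = 3w₀Lx/20 - w₀L²/30 - w₀x³/(6L) = 3·11·6·(3/2)/20 - 11·6²/30 - 11·(3/2)³/(6·6) = 99/160 kN·m
Load 2 — point force P=5 kN at a=2 m (b=L-a=4):
  M_2 = Pb²(3a+b)x/L³ - Pab²/L²  [x≤a] = 5·4²·(3·2+4)·(3/2)/6³ - 5·2·4²/6² = 10/9 kN·m
Load 3 — applied couple M₀=13 kN·m at a=9/2 m (b=L-a=3/2):
  M_3 = R_Ax - M_A  [x≤a] with R_A=39/16, M_A=65/16 = (39/16)·(3/2) - (65/16) = -13/32 kN·m
Load 4 — applied couple M₀=14 kN·m at a=4 m (b=L-a=2):
  M_4 = R_Ax - M_A  [x≤a] with R_A=28/9, M_A=14/3 = (28/9)·(3/2) - (14/3) = 0 kN·m
Superposition: M = Σ M_i = 953/720 kN·m ≈ 1.323611 kN·m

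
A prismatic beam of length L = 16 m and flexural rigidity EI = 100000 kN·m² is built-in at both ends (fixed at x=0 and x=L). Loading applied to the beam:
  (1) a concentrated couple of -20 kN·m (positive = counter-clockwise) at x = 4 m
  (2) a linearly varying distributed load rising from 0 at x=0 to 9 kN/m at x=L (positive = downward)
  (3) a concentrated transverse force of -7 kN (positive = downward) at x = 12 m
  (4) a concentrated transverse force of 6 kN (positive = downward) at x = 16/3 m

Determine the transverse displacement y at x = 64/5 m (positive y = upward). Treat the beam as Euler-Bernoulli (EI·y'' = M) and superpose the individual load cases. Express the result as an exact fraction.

y(64/5) = -4695614/1318359375 m

Load 1 — applied couple M₀=-20 kN·m at a=4 m (b=L-a=12):
  y_1 = (R_Ax³/6 - M_Ax²/2 - M₀(x-a)²/2)/EI  [x>a] with R_A=-45/32, M_A=15/4 = ((-45/32)·(64/5)³/6 - (15/4)·(64/5)²/2 - (-20)·((64/5)-4)²/2)/100000 = -19/78125 m
Load 2 — triangular load w₀=9 kN/m (0→w₀ over full span):
  y_2 = -w₀x²(L-x)²(x+2L)/(120LEI) = -9·(64/5)²·(16-(64/5))²·((64/5)+2·16)/(120·16·100000) = -172032/48828125 m
Load 3 — point force P=-7 kN at a=12 m (b=L-a=4):
  y_3 = -Pa²(L-x)²(3bL-(3b+a)(L-x))/(6L³EI)  [x>a] = -(-7)·12²·(16-(64/5))²·(3·4·16-(3·4+12)·(16-(64/5)))/(6·16³·100000) = 189/390625 m
Load 4 — point force P=6 kN at a=16/3 m (b=L-a=32/3):
  y_4 = -Pa²(L-x)²(3bL-(3b+a)(L-x))/(6L³EI)  [x>a] = -6·(16/3)²·(16-(64/5))²·(3·(32/3)·16-(3·(32/3)+(16/3))·(16-(64/5)))/(6·16³·100000) = -2944/10546875 m
Superposition: y = Σ y_i = -4695614/1318359375 m ≈ -0.003562 m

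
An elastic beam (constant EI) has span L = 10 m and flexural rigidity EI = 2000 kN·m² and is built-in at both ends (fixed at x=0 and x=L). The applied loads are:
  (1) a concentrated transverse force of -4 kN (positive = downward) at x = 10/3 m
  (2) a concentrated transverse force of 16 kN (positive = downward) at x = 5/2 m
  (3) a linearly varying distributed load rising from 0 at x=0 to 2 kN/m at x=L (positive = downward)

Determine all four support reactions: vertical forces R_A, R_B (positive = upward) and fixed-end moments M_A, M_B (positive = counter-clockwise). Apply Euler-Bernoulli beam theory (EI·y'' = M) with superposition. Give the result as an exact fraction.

Load 1 — point force P=-4 kN at a=10/3 m (b=L-a=20/3):
  R_A = Pb²(3a+b)/L³ = (-4)·(20/3)²·(3·(10/3)+(20/3))/10³ = -80/27 kN
  M_A = Pab²/L² = (-4)·(10/3)·(20/3)²/10² = -160/27 kN·m
  R_B = Pa²(a+3b)/L³ = (-4)·(10/3)²·((10/3)+3·(20/3))/10³ = -28/27 kN
  M_B = -Pa²b/L² = -(-4)·(10/3)²·(20/3)/10² = 80/27 kN·m
Load 2 — point force P=16 kN at a=5/2 m (b=L-a=15/2):
  R_A = Pb²(3a+b)/L³ = 16·(15/2)²·(3·(5/2)+(15/2))/10³ = 27/2 kN
  M_A = Pab²/L² = 16·(5/2)·(15/2)²/10² = 45/2 kN·m
  R_B = Pa²(a+3b)/L³ = 16·(5/2)²·((5/2)+3·(15/2))/10³ = 5/2 kN
  M_B = -Pa²b/L² = -16·(5/2)²·(15/2)/10² = -15/2 kN·m
Load 3 — triangular load w₀=2 kN/m (0→w₀ over full span):
  R_A = 3w₀L/20 = 3·2·10/20 = 3 kN
  M_A = w₀L²/30 = 2·10²/30 = 20/3 kN·m
  R_B = 7w₀L/20 = 7·2·10/20 = 7 kN
  M_B = -w₀L²/20 = -2·10²/20 = -10 kN·m
Superposition: R_A = 731/54 kN, M_A = 1255/54 kN·m, R_B = 457/54 kN, M_B = -785/54 kN·m

R_A = 731/54 kN, M_A = 1255/54 kN·m, R_B = 457/54 kN, M_B = -785/54 kN·m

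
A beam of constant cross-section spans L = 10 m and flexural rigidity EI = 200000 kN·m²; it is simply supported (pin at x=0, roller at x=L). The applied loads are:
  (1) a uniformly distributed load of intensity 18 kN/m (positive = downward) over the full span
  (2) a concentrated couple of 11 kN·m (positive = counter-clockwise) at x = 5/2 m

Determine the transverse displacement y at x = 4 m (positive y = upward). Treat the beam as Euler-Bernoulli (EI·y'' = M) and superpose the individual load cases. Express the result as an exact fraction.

Load 1 — uniform load w=18 kN/m over full span:
  y_1 = -wx(L³-2Lx²+x³)/(24EI) = -18·4·(10³-2·10·4²+4³)/(24·200000) = -279/25000 m
Load 2 — applied couple M₀=11 kN·m at a=5/2 m (b=L-a=15/2):
  y_2 = (M₀x³/(6L)-M₀(x-a)²/2+C₁x)/EI  [x>a] with C₁=M₀(3b²-L²)/(6L)=605/48 = (11·4³/(6·10)-11·(4-(5/2))²/2+(605/48)·4)/200000 = 1991/8000000 m
Superposition: y = Σ y_i = -87289/8000000 m ≈ -0.010911 m

y(4) = -87289/8000000 m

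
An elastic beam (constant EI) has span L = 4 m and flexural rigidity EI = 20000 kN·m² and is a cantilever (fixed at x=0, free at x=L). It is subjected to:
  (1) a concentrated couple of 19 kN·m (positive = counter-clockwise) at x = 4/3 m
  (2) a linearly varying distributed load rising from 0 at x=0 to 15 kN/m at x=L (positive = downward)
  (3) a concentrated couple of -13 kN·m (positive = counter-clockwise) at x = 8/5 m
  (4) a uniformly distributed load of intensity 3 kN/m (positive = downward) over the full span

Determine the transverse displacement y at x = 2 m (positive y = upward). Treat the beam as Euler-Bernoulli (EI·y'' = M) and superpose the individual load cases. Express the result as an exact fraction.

y(2) = -32891/4500000 m

Load 1 — applied couple M₀=19 kN·m at a=4/3 m (b=L-a=8/3):
  y_1 = M₀a(2x-a)/(2EI)  [x>a] = 19·(4/3)·(2·2-(4/3))/(2·20000) = 19/11250 m
Load 2 — triangular load w₀=15 kN/m (0→w₀ over full span):
  y_2 = (w₀Lx³/12-w₀L²x²/6-w₀x⁵/(120L))/EI = (15·4·2³/12-15·4²·2²/6-15·2⁵/(120·4))/20000 = -121/20000 m
Load 3 — applied couple M₀=-13 kN·m at a=8/5 m (b=L-a=12/5):
  y_3 = M₀a(2x-a)/(2EI)  [x>a] = (-13)·(8/5)·(2·2-(8/5))/(2·20000) = -39/31250 m
Load 4 — uniform load w=3 kN/m over full span:
  y_4 = -wx²(x²-4Lx+6L²)/(24EI) = -3·2²·(2²-4·4·2+6·4²)/(24·20000) = -17/10000 m
Superposition: y = Σ y_i = -32891/4500000 m ≈ -0.007309 m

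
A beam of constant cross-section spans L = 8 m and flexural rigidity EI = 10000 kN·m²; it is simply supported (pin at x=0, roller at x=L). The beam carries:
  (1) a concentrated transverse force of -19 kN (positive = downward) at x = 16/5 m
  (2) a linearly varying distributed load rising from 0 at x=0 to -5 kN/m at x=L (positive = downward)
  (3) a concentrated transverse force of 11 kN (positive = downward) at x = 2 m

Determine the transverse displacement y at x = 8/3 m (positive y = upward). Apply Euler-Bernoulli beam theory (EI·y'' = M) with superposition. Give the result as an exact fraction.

Load 1 — point force P=-19 kN at a=16/5 m (b=L-a=24/5):
  y_1 = -Pbx(L²-b²-x²)/(6LEI)  [x≤a] = -(-19)·(24/5)·(8/3)·(8²-(24/5)²-(8/3)²)/(6·8·10000) = 36176/2109375 m
Load 2 — triangular load w₀=-5 kN/m (0→w₀ over full span):
  y_2 = -w₀x(7L⁴-10L²x²+3x⁴)/(360LEI) = -(-5)·(8/3)·(7·8⁴-10·8²·(8/3)²+3·(8/3)⁴)/(360·8·10000) = 1024/91125 m
Load 3 — point force P=11 kN at a=2 m (b=L-a=6):
  y_3 = -Pa(L-x)(2Lx-a²-x²)/(6LEI)  [x>a] = -11·2·(8-(8/3))·(2·8·(8/3)-2²-(8/3)²)/(6·8·10000) = -781/101250 m
Superposition: y = Σ y_i = 2354879/113906250 m ≈ 0.020674 m

y(8/3) = 2354879/113906250 m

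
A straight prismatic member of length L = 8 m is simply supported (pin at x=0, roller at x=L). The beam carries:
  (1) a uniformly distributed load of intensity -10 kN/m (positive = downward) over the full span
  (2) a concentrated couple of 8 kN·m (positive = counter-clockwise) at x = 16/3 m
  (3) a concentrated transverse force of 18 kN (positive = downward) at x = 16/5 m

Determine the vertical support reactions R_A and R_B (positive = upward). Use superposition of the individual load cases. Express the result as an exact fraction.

R_A = -141/5 kN, R_B = -169/5 kN

Load 1 — uniform load w=-10 kN/m over full span:
  R_A = wL/2 = (-10)·8/2 = -40 kN
  R_B = wL/2 = (-10)·8/2 = -40 kN
Load 2 — applied couple M₀=8 kN·m at a=16/3 m (b=L-a=8/3):
  R_A = M₀/L = 8/8 = 1 kN
  R_B = -M₀/L = -8/8 = -1 kN
Load 3 — point force P=18 kN at a=16/5 m (b=L-a=24/5):
  R_A = Pb/L = 18·(24/5)/8 = 54/5 kN
  R_B = Pa/L = 18·(16/5)/8 = 36/5 kN
Superposition: R_A = -141/5 kN, R_B = -169/5 kN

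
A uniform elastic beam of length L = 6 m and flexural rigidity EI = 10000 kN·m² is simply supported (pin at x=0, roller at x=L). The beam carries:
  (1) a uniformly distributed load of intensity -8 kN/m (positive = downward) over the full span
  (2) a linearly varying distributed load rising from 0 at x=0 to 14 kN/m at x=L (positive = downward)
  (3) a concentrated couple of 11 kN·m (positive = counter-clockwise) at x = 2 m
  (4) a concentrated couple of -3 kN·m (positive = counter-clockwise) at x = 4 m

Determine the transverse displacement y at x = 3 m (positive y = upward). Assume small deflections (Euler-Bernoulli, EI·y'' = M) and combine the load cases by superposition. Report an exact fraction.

Load 1 — uniform load w=-8 kN/m over full span:
  y_1 = -wx(L³-2Lx²+x³)/(24EI) = -(-8)·3·(6³-2·6·3²+3³)/(24·10000) = 27/2000 m
Load 2 — triangular load w₀=14 kN/m (0→w₀ over full span):
  y_2 = -w₀x(7L⁴-10L²x²+3x⁴)/(360LEI) = -14·3·(7·6⁴-10·6²·3²+3·3⁴)/(360·6·10000) = -189/16000 m
Load 3 — applied couple M₀=11 kN·m at a=2 m (b=L-a=4):
  y_3 = (M₀x³/(6L)-M₀(x-a)²/2+C₁x)/EI  [x>a] with C₁=M₀(3b²-L²)/(6L)=11/3 = (11·3³/(6·6)-11·(3-2)²/2+(11/3)·3)/10000 = 11/8000 m
Load 4 — applied couple M₀=-3 kN·m at a=4 m (b=L-a=2):
  y_4 = (M₀x³/(6L)+C₁x)/EI  [x≤a] with C₁=M₀(3b²-L²)/(6L)=2 = ((-3)·3³/(6·6)+2·3)/10000 = 3/8000 m
Superposition: y = Σ y_i = 11/3200 m ≈ 0.003438 m

y(3) = 11/3200 m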